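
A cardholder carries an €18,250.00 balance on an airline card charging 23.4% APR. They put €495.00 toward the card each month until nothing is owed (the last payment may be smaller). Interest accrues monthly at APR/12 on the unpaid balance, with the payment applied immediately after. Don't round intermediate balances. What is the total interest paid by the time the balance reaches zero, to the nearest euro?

Monthly rate r = 23.4%/12 = 1.95% = 0.0195.
Payoff takes n = ⌈−ln(1 − rB₀/P)/ln(1+r)⌉ = ⌈65.719⌉ = 66 payments; the last is €356.85.
Total paid = 65·€495.00 + €356.85 = €32,531.85.
Total interest = total paid − principal = €32,531.85 − €18,250.00 = €14,281.85.

€14,282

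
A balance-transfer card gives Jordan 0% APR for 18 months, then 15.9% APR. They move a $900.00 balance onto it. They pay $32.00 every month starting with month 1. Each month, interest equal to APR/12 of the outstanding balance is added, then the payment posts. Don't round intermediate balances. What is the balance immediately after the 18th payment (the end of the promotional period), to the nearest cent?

$324.00

Promo months 1–18 at r₀ = 0%/12 = 0; months 19+ at r₁ = 15.9%/12 = 0.01325.
After month 18 (no interest yet): B = $900.00 − 18·$32.00 = $324.00.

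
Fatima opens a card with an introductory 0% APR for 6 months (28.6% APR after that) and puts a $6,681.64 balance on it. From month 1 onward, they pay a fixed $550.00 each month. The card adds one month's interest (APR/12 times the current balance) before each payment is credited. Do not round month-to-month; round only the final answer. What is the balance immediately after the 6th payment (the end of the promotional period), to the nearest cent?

$3,381.64

Promo months 1–6 at r₀ = 0%/12 = 0; months 7+ at r₁ = 28.6%/12 = 0.0238333.
After month 6 (no interest yet): B = $6,681.64 − 6·$550.00 = $3,381.64.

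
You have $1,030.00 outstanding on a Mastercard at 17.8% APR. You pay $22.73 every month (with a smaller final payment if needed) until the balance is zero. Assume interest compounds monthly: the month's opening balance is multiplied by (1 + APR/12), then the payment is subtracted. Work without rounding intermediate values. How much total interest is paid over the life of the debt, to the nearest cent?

$691.64

Monthly rate r = 17.8%/12 = 1.48333% = 0.0148333.
Payoff takes n = ⌈−ln(1 − rB₀/P)/ln(1+r)⌉ = ⌈75.742⌉ = 76 payments; the last is $16.89.
Total paid = 75·$22.73 + $16.89 = $1,721.64.
Total interest = total paid − principal = $1,721.64 − $1,030.00 = $691.64.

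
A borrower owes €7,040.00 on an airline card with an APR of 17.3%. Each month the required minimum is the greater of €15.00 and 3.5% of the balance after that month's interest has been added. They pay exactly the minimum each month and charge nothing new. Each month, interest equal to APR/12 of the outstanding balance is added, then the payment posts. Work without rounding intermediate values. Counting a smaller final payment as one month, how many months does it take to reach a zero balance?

169 months

Monthly rate r = 17.3%/12 = 1.44167% = 0.0144167.
While 3.5% of the post-interest balance exceeds €15.00, each month B ← (B·(1+r))·(1 − 0.035), i.e. B shrinks by the factor (1+r)·0.965 = 0.97891.
This holds for months 1–132. Entering month 133 the balance is €422.42; 3.5% of the post-interest balance is now below €15.00, so the flat €15.00 minimum applies from here.
From month 133 a fixed €15.00 at rate r clears €422.42 in 37 more payments. Total: 132 + 37 = 169 months.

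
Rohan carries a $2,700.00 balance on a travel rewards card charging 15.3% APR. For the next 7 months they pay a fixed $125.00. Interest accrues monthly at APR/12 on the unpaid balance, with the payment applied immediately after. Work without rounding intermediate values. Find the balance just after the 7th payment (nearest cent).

Monthly rate r = 15.3%/12 = 1.275% = 0.01275.
Each month: B ← B·(1+r) − $125.00.
Month 1: interest $34.43; balance after payment $2,609.43.
Month 2: interest $33.27; balance after payment $2,517.70.
Month 3: interest $32.10; balance after payment $2,424.80.
Month 4: interest $30.92; balance after payment $2,330.71.
Month 5: interest $29.72; balance after payment $2,235.43.
Month 6: interest $28.50; balance after payment $2,138.93.
Month 7: interest $27.27; balance after payment $2,041.20.

$2,041.20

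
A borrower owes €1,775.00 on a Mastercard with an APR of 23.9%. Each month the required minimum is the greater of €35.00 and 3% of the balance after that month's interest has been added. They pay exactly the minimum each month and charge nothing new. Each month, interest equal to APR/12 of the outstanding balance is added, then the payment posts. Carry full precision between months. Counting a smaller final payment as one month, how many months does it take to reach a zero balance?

Monthly rate r = 23.9%/12 = 1.99167% = 0.0199167.
While 3% of the post-interest balance exceeds €35.00, each month B ← (B·(1+r))·(1 − 0.03), i.e. B shrinks by the factor (1+r)·0.97 = 0.98932.
This holds for months 1–41. Entering month 42 the balance is €1,142.86; 3% of the post-interest balance is now below €35.00, so the flat €35.00 minimum applies from here.
From month 42 a fixed €35.00 at rate r clears €1,142.86 in 54 more payments. Total: 41 + 54 = 95 months.

95 months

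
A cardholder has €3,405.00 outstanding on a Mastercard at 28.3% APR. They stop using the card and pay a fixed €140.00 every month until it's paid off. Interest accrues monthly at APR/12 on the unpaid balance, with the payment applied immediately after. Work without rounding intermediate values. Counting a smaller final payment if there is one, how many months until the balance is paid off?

37 payments

Monthly rate r = 28.3%/12 = 2.35833% = 0.0235833.
Recurrence: B ← B·(1+r) − €140.00.
Month 1: interest €80.30; balance after payment €3,345.30.
Month 2: interest €78.89; balance after payment €3,284.19.
Closed form: n = −ln(1 − rB₀/P)/ln(1+r) = −ln(0.42642)/ln(1.02358) ≈ 36.566, so the balance reaches zero during payment 37.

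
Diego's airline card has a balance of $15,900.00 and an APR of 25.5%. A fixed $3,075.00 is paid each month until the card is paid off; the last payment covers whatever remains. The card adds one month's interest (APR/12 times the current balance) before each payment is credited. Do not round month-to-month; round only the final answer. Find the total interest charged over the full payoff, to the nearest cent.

Monthly rate r = 25.5%/12 = 2.125% = 0.02125.
Payoff takes n = ⌈−ln(1 − rB₀/P)/ln(1+r)⌉ = ⌈5.535⌉ = 6 payments; the last is $1,654.67.
Total paid = 5·$3,075.00 + $1,654.67 = $17,029.67.
Total interest = total paid − principal = $17,029.67 − $15,900.00 = $1,129.67.

$1,129.67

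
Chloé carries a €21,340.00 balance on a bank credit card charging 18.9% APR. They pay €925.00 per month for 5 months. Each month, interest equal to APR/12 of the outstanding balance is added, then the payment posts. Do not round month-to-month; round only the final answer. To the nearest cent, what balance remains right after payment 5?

Monthly rate r = 18.9%/12 = 1.575% = 0.01575.
Each month: B ← B·(1+r) − €925.00.
Month 1: interest €336.11; balance after payment €20,751.10.
Month 2: interest €326.83; balance after payment €20,152.93.
Month 3: interest €317.41; balance after payment €19,545.34.
Month 4: interest €307.84; balance after payment €18,928.18.
Month 5: interest €298.12; balance after payment €18,301.30.

€18,301.30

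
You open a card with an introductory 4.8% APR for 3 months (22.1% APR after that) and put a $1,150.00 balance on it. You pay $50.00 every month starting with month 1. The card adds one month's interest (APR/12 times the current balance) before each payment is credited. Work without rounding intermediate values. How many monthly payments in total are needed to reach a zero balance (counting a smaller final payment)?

29 payments

Promo months 1–3 at r₀ = 4.8%/12 = 0.004; months 4+ at r₁ = 22.1%/12 = 0.0184167.
After month 3: iterate B ← B·(1+r₀) − $50.00 for 3 months → $1,013.25.
Then at r₁ with $50.00/mo: n₂ = −ln(1 − r₁·B/P)/ln(1+r₁) ≈ 25.60 → 26 more payments.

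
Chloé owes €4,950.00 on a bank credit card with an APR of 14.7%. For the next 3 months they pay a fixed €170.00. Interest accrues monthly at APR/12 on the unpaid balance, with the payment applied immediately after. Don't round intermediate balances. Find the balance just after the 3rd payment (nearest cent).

€4,617.88

Monthly rate r = 14.7%/12 = 1.225% = 0.01225.
Each month: B ← B·(1+r) − €170.00.
Month 1: interest €60.64; balance after payment €4,840.64.
Month 2: interest €59.30; balance after payment €4,729.94.
Month 3: interest €57.94; balance after payment €4,617.88.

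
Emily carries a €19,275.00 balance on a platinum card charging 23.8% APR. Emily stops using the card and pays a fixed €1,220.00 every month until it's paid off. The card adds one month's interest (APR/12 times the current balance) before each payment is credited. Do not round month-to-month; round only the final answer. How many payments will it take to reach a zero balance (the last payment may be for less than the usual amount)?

Monthly rate r = 23.8%/12 = 1.98333% = 0.0198333.
Recurrence: B ← B·(1+r) − €1,220.00.
Month 1: interest €382.29; balance after payment €18,437.29.
Month 2: interest €365.67; balance after payment €17,582.96.
Closed form: n = −ln(1 − rB₀/P)/ln(1+r) = −ln(0.68665)/ln(1.01983) ≈ 19.142, so the balance reaches zero during payment 20.

20 payments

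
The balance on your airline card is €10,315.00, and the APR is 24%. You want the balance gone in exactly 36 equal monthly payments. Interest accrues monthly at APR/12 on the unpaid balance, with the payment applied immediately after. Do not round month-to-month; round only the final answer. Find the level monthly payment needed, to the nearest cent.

Monthly rate r = 24%/12 = 2% = 0.02.
Level-payment amortization: P = B₀·r / (1 − (1+r)^(−n)) = 10315.00·0.02 / (1 − 1.02^(−36)).
Denominator 1 − (1+r)^(−36) = 0.50977685.
P = 206.3 / 0.50977685 ≈ 404.69.

€404.69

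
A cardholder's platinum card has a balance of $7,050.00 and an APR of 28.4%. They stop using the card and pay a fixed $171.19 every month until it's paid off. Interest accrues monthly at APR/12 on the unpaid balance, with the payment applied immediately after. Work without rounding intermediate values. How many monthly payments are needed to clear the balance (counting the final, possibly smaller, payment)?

158 payments

Monthly rate r = 28.4%/12 = 2.36667% = 0.0236667.
Recurrence: B ← B·(1+r) − $171.19.
Month 1: interest $166.85; balance after payment $7,045.66.
Month 2: interest $166.75; balance after payment $7,041.22.
Closed form: n = −ln(1 − rB₀/P)/ln(1+r) = −ln(0.025352)/ln(1.02367) ≈ 157.108, so the balance reaches zero during payment 158.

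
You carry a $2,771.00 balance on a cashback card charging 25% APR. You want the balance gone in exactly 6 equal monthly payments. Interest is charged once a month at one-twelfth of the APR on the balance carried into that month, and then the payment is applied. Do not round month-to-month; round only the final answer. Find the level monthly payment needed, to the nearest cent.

Monthly rate r = 25%/12 = 2.08333% = 0.0208333.
Level-payment amortization: P = B₀·r / (1 − (1+r)^(−n)) = 2771.00·0.0208333 / (1 − 1.02083^(−6)).
Denominator 1 − (1+r)^(−6) = 0.116368999.
P = 57.7292 / 0.116368999 ≈ 496.09.

$496.09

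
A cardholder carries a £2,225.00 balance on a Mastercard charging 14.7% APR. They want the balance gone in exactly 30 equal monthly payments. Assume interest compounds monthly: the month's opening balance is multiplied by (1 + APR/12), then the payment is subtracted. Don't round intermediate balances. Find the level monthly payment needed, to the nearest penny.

£89.08

Monthly rate r = 14.7%/12 = 1.225% = 0.01225.
Level-payment amortization: P = B₀·r / (1 − (1+r)^(−n)) = 2225.00·0.01225 / (1 − 1.01225^(−30)).
Denominator 1 − (1+r)^(−30) = 0.305988868.
P = 27.2562 / 0.305988868 ≈ 89.08.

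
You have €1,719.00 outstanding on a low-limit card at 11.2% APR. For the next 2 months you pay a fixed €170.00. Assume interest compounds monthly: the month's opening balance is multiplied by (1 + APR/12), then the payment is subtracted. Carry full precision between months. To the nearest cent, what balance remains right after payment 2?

€1,409.65

Monthly rate r = 11.2%/12 = 0.933333% = 0.00933333.
Each month: B ← B·(1+r) − €170.00.
Month 1: interest €16.04; balance after payment €1,565.04.
Month 2: interest €14.61; balance after payment €1,409.65.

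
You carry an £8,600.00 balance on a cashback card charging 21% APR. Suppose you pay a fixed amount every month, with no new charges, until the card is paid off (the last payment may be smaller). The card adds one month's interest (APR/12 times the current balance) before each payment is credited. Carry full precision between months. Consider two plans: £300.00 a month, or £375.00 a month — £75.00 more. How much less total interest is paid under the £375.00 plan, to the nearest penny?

£953.61

Monthly rate r = 21%/12 = 1.75% = 0.0175.
At £300.00/mo: n = ⌈−ln(1 − rB₀/P)/ln(1+r)⌉ = 41 payments (last £44.26); total interest = total paid − £8,600.00 = £3,444.26.
At £375.00/mo: 30 payments (last £215.65); total interest £2,490.65.
Interest saved = £3,444.26 − £2,490.65 = £953.61.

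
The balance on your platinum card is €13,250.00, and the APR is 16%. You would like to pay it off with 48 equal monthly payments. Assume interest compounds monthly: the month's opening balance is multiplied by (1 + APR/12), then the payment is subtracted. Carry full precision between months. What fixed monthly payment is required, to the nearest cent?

Monthly rate r = 16%/12 = 1.33333% = 0.0133333.
Level-payment amortization: P = B₀·r / (1 − (1+r)^(−n)) = 13250.00·0.0133333 / (1 − 1.01333^(−48)).
Denominator 1 − (1+r)^(−48) = 0.470472873.
P = 176.667 / 0.470472873 ≈ 375.51.

€375.51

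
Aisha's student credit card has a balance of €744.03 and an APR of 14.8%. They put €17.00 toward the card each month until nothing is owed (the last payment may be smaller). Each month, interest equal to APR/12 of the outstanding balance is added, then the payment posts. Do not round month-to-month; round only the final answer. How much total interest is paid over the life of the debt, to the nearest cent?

€332.29

Monthly rate r = 14.8%/12 = 1.23333% = 0.0123333.
Payoff takes n = ⌈−ln(1 − rB₀/P)/ln(1+r)⌉ = ⌈63.311⌉ = 64 payments; the last is €5.32.
Total paid = 63·€17.00 + €5.32 = €1,076.32.
Total interest = total paid − principal = €1,076.32 − €744.03 = €332.29.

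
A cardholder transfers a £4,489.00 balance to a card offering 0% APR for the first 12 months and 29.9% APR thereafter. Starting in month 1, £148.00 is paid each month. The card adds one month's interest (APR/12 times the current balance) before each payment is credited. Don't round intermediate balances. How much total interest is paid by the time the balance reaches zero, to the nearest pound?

£957

Promo months 1–12 at r₀ = 0%/12 = 0; months 13+ at r₁ = 29.9%/12 = 0.0249167.
After month 12 (no interest yet): B = £4,489.00 − 12·£148.00 = £2,713.00.
Then at r₁ with £148.00/mo: n₂ = −ln(1 − r₁·B/P)/ln(1+r₁) ≈ 24.79 → 25 more payments.
Total paid = 36·£148.00 + £117.64 = £5,445.64; interest = £5,445.64 − £4,489.00 = £956.64.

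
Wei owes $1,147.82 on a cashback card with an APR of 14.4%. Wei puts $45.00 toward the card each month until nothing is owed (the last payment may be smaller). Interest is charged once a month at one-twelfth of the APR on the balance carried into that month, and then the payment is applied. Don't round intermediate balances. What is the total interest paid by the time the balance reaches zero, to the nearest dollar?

$231

Monthly rate r = 14.4%/12 = 1.2% = 0.012.
Payoff takes n = ⌈−ln(1 − rB₀/P)/ln(1+r)⌉ = ⌈30.633⌉ = 31 payments; the last is $28.54.
Total paid = 30·$45.00 + $28.54 = $1,378.54.
Total interest = total paid − principal = $1,378.54 − $1,147.82 = $230.72.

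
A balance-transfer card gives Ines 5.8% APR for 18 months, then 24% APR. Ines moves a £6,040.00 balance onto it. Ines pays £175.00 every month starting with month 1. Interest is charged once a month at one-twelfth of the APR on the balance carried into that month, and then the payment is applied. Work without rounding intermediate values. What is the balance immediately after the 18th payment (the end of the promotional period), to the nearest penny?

£3,304.83

Promo months 1–18 at r₀ = 5.8%/12 = 0.00483333; months 19+ at r₁ = 24%/12 = 0.02.
After month 18: iterate B ← B·(1+r₀) − £175.00 for 18 months → £3,304.83.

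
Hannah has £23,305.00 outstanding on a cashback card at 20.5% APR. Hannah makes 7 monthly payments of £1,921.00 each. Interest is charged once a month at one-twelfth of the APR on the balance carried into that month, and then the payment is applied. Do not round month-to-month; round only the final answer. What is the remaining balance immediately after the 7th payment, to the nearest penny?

Monthly rate r = 20.5%/12 = 1.70833% = 0.0170833.
Each month: B ← B·(1+r) − £1,921.00.
Month 1: interest £398.13; balance after payment £21,782.13.
Month 2: interest £372.11; balance after payment £20,233.24.
Month 3: interest £345.65; balance after payment £18,657.89.
Month 4: interest £318.74; balance after payment £17,055.63.
Month 5: interest £291.37; balance after payment £15,426.00.
Month 6: interest £263.53; balance after payment £13,768.52.
Month 7: interest £235.21; balance after payment £12,082.74.

£12,082.74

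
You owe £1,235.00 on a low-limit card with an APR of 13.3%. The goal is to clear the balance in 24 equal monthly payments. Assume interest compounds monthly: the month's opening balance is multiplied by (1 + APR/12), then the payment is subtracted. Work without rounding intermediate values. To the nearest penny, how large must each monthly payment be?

£58.89

Monthly rate r = 13.3%/12 = 1.10833% = 0.0110833.
Level-payment amortization: P = B₀·r / (1 − (1+r)^(−n)) = 1235.00·0.0110833 / (1 − 1.01108^(−24)).
Denominator 1 − (1+r)^(−24) = 0.232438536.
P = 13.6879 / 0.232438536 ≈ 58.89.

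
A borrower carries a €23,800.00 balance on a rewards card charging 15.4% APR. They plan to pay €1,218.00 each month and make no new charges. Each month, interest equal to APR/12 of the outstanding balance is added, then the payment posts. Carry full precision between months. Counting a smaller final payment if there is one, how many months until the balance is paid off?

Monthly rate r = 15.4%/12 = 1.28333% = 0.0128333.
Recurrence: B ← B·(1+r) − €1,218.00.
Month 1: interest €305.43; balance after payment €22,887.43.
Month 2: interest €293.72; balance after payment €21,963.16.
Closed form: n = −ln(1 − rB₀/P)/ln(1+r) = −ln(0.74923)/ln(1.01283) ≈ 22.640, so the balance reaches zero during payment 23.

23 months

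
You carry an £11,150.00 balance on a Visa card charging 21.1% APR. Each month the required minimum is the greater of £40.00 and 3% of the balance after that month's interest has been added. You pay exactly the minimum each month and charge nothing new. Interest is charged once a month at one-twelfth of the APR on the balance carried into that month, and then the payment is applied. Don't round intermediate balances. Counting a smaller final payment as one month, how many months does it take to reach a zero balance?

214 months

Monthly rate r = 21.1%/12 = 1.75833% = 0.0175833.
While 3% of the post-interest balance exceeds £40.00, each month B ← (B·(1+r))·(1 − 0.03), i.e. B shrinks by the factor (1+r)·0.97 = 0.98706.
This holds for months 1–165. Entering month 166 the balance is £1,299.15; 3% of the post-interest balance is now below £40.00, so the flat £40.00 minimum applies from here.
From month 166 a fixed £40.00 at rate r clears £1,299.15 in 49 more payments. Total: 165 + 49 = 214 months.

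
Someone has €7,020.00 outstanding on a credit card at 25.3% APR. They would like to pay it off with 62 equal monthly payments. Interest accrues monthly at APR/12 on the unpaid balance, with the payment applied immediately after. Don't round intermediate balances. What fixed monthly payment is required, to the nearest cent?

€203.94

Monthly rate r = 25.3%/12 = 2.10833% = 0.0210833.
Level-payment amortization: P = B₀·r / (1 − (1+r)^(−n)) = 7020.00·0.0210833 / (1 − 1.02108^(−62)).
Denominator 1 − (1+r)^(−62) = 0.725712272.
P = 148.005 / 0.725712272 ≈ 203.94.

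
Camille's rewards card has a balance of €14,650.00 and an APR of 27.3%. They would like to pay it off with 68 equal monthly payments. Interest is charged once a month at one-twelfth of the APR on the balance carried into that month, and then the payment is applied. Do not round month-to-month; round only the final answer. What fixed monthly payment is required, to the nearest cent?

€425.44

Monthly rate r = 27.3%/12 = 2.275% = 0.02275.
Level-payment amortization: P = B₀·r / (1 − (1+r)^(−n)) = 14650.00·0.02275 / (1 − 1.02275^(−68)).
Denominator 1 − (1+r)^(−68) = 0.783391844.
P = 333.287 / 0.783391844 ≈ 425.44.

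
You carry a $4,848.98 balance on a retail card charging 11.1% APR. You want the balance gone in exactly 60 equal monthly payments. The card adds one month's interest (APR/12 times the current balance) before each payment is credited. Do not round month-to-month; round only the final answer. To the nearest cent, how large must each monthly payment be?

Monthly rate r = 11.1%/12 = 0.925% = 0.00925.
Level-payment amortization: P = B₀·r / (1 − (1+r)^(−n)) = 4848.98·0.00925 / (1 − 1.00925^(−60)).
Denominator 1 − (1+r)^(−60) = 0.424461322.
P = 44.8531 / 0.424461322 ≈ 105.67.

$105.67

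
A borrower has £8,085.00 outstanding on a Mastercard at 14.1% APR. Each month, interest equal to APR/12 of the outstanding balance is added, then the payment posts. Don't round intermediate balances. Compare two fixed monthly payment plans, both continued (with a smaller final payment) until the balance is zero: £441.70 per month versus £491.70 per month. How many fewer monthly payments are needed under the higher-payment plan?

Monthly rate r = 14.1%/12 = 1.175% = 0.01175.
At £441.70/mo: n = ⌈−ln(1 − rB₀/P)/ln(1+r)⌉ = 21 payments (last £323.32); total interest = total paid − £8,085.00 = £1,072.32.
At £491.70/mo: 19 payments (last £186.65); total interest £952.25.
Payments saved = 21 − 19 = 2.

2 fewer payments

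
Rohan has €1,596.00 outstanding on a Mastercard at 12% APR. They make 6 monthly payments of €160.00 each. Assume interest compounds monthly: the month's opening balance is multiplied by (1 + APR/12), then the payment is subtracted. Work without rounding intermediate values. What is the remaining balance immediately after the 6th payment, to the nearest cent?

Monthly rate r = 12%/12 = 1% = 0.01.
Each month: B ← B·(1+r) − €160.00.
Month 1: interest €15.96; balance after payment €1,451.96.
Month 2: interest €14.52; balance after payment €1,306.48.
Month 3: interest €13.06; balance after payment €1,159.54.
Month 4: interest €11.60; balance after payment €1,011.14.
Month 5: interest €10.11; balance after payment €861.25.
Month 6: interest €8.61; balance after payment €709.86.

€709.86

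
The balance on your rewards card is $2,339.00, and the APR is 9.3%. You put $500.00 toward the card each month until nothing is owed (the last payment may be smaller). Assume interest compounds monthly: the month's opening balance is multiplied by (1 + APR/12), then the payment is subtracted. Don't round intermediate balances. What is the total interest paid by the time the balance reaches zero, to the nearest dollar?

Monthly rate r = 9.3%/12 = 0.775% = 0.00775.
Payoff takes n = ⌈−ln(1 − rB₀/P)/ln(1+r)⌉ = ⌈4.783⌉ = 5 payments; the last is $392.00.
Total paid = 4·$500.00 + $392.00 = $2,392.00.
Total interest = total paid − principal = $2,392.00 − $2,339.00 = $53.00.

$53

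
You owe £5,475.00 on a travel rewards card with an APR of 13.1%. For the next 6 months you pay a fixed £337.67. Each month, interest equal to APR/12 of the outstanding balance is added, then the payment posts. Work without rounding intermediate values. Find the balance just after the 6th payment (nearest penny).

£3,761.42

Monthly rate r = 13.1%/12 = 1.09167% = 0.0109167.
Each month: B ← B·(1+r) − £337.67.
Month 1: interest £59.77; balance after payment £5,197.10.
Month 2: interest £56.73; balance after payment £4,916.16.
Month 3: interest £53.67; balance after payment £4,632.16.
Month 4: interest £50.57; balance after payment £4,345.06.
Month 5: interest £47.43; balance after payment £4,054.82.
Month 6: interest £44.27; balance after payment £3,761.42.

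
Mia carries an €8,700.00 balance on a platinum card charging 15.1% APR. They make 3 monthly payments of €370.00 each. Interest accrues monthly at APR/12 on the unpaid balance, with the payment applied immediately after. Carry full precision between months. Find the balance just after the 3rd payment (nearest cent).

€7,908.55

Monthly rate r = 15.1%/12 = 1.25833% = 0.0125833.
Each month: B ← B·(1+r) − €370.00.
Month 1: interest €109.48; balance after payment €8,439.48.
Month 2: interest €106.20; balance after payment €8,175.67.
Month 3: interest €102.88; balance after payment €7,908.55.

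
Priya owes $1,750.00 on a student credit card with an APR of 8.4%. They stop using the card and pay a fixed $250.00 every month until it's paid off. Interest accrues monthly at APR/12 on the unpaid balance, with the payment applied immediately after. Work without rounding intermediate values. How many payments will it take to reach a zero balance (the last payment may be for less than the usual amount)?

Monthly rate r = 8.4%/12 = 0.7% = 0.007.
Recurrence: B ← B·(1+r) − $250.00.
Month 1: interest $12.25; balance after payment $1,512.25.
Month 2: interest $10.59; balance after payment $1,272.84.
Closed form: n = −ln(1 − rB₀/P)/ln(1+r) = −ln(0.951)/ln(1.007) ≈ 7.202, so the balance reaches zero during payment 8.

8 payments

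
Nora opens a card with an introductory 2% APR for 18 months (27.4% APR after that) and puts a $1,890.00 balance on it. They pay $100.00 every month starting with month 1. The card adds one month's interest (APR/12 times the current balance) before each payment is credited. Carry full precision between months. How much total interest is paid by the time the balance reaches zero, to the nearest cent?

$35.12

Promo months 1–18 at r₀ = 2%/12 = 0.00166667; months 19+ at r₁ = 27.4%/12 = 0.0228333.
After month 18: iterate B ← B·(1+r₀) − $100.00 for 18 months → $121.78.
Then at r₁ with $100.00/mo: n₂ = −ln(1 − r₁·B/P)/ln(1+r₁) ≈ 1.25 → 2 more payments.
Total paid = 19·$100.00 + $25.12 = $1,925.12; interest = $1,925.12 − $1,890.00 = $35.12.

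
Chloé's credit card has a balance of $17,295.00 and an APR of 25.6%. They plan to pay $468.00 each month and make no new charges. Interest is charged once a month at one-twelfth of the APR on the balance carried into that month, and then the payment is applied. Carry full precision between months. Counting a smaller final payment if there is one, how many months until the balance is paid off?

Monthly rate r = 25.6%/12 = 2.13333% = 0.0213333.
Recurrence: B ← B·(1+r) − $468.00.
Month 1: interest $368.96; balance after payment $17,195.96.
Month 2: interest $366.85; balance after payment $17,094.81.
Closed form: n = −ln(1 − rB₀/P)/ln(1+r) = −ln(0.21162)/ln(1.02133) ≈ 73.568, so the balance reaches zero during payment 74.

74 payments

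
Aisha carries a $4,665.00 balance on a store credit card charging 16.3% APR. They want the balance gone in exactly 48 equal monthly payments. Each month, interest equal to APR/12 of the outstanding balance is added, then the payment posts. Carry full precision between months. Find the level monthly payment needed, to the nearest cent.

Monthly rate r = 16.3%/12 = 1.35833% = 0.0135833.
Level-payment amortization: P = B₀·r / (1 − (1+r)^(−n)) = 4665.00·0.0135833 / (1 − 1.01358^(−48)).
Denominator 1 − (1+r)^(−48) = 0.476705842.
P = 63.3663 / 0.476705842 ≈ 132.93.

$132.93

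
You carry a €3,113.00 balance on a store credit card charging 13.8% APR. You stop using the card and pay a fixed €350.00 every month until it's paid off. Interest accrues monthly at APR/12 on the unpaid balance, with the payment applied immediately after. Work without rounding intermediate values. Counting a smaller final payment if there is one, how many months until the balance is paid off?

10 payments

Monthly rate r = 13.8%/12 = 1.15% = 0.0115.
Recurrence: B ← B·(1+r) − €350.00.
Month 1: interest €35.80; balance after payment €2,798.80.
Month 2: interest €32.19; balance after payment €2,480.99.
Closed form: n = −ln(1 − rB₀/P)/ln(1+r) = −ln(0.89772)/ln(1.0115) ≈ 9.437, so the balance reaches zero during payment 10.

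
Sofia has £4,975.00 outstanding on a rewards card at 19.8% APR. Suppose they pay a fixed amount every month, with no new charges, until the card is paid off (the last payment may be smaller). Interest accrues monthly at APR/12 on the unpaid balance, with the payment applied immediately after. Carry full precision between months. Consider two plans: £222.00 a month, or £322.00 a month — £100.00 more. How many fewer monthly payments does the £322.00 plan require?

11 fewer payments

Monthly rate r = 19.8%/12 = 1.65% = 0.0165.
At £222.00/mo: n = ⌈−ln(1 − rB₀/P)/ln(1+r)⌉ = 29 payments (last £46.83); total interest = total paid − £4,975.00 = £1,287.83.
At £322.00/mo: 18 payments (last £316.16); total interest £815.16.
Payments saved = 29 − 18 = 11.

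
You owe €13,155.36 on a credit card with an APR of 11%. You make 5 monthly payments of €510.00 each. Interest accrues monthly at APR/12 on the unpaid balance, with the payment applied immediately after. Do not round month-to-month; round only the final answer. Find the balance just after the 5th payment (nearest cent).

Monthly rate r = 11%/12 = 0.916667% = 0.00916667.
Each month: B ← B·(1+r) − €510.00.
Month 1: interest €120.59; balance after payment €12,765.95.
Month 2: interest €117.02; balance after payment €12,372.97.
Month 3: interest €113.42; balance after payment €11,976.39.
Month 4: interest €109.78; balance after payment €11,576.17.
Month 5: interest €106.11; balance after payment €11,172.29.

€11,172.29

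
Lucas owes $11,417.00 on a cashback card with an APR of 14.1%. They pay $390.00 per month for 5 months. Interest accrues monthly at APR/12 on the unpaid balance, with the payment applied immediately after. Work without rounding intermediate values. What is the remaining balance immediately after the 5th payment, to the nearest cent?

Monthly rate r = 14.1%/12 = 1.175% = 0.01175.
Each month: B ← B·(1+r) − $390.00.
Month 1: interest $134.15; balance after payment $11,161.15.
Month 2: interest $131.14; balance after payment $10,902.29.
Month 3: interest $128.10; balance after payment $10,640.40.
Month 4: interest $125.02; balance after payment $10,375.42.
Month 5: interest $121.91; balance after payment $10,107.33.

$10,107.33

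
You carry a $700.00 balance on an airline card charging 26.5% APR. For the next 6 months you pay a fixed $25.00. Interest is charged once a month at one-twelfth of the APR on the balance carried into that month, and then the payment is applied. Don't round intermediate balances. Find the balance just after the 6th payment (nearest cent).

Monthly rate r = 26.5%/12 = 2.20833% = 0.0220833.
Each month: B ← B·(1+r) − $25.00.
Month 1: interest $15.46; balance after payment $690.46.
Month 2: interest $15.25; balance after payment $680.71.
Month 3: interest $15.03; balance after payment $670.74.
Month 4: interest $14.81; balance after payment $660.55.
Month 5: interest $14.59; balance after payment $650.14.
Month 6: interest $14.36; balance after payment $639.49.

$639.49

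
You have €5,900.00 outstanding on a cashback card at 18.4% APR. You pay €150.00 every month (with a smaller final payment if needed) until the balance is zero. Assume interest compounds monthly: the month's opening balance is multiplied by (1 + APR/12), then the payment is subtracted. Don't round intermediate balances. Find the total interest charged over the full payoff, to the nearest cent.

€3,209.46

Monthly rate r = 18.4%/12 = 1.53333% = 0.0153333.
Payoff takes n = ⌈−ln(1 − rB₀/P)/ln(1+r)⌉ = ⌈60.728⌉ = 61 payments; the last is €109.46.
Total paid = 60·€150.00 + €109.46 = €9,109.46.
Total interest = total paid − principal = €9,109.46 − €5,900.00 = €3,209.46.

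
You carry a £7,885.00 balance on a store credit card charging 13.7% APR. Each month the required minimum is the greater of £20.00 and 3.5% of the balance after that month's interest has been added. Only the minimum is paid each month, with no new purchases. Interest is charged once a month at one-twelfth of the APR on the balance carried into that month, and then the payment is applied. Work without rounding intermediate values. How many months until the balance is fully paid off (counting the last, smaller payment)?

143 months

Monthly rate r = 13.7%/12 = 1.14167% = 0.0114167.
While 3.5% of the post-interest balance exceeds £20.00, each month B ← (B·(1+r))·(1 − 0.035), i.e. B shrinks by the factor (1+r)·0.965 = 0.97602.
This holds for months 1–109. Entering month 110 the balance is £559.32; 3.5% of the post-interest balance is now below £20.00, so the flat £20.00 minimum applies from here.
From month 110 a fixed £20.00 at rate r clears £559.32 in 34 more payments. Total: 109 + 34 = 143 months.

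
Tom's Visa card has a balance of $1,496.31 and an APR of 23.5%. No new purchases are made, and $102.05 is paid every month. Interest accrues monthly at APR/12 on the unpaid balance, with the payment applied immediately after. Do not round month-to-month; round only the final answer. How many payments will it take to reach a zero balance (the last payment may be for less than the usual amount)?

18 months

Monthly rate r = 23.5%/12 = 1.95833% = 0.0195833.
Recurrence: B ← B·(1+r) − $102.05.
Month 1: interest $29.30; balance after payment $1,423.56.
Month 2: interest $27.88; balance after payment $1,349.39.
Closed form: n = −ln(1 − rB₀/P)/ln(1+r) = −ln(0.71286)/ln(1.01958) ≈ 17.452, so the balance reaches zero during payment 18.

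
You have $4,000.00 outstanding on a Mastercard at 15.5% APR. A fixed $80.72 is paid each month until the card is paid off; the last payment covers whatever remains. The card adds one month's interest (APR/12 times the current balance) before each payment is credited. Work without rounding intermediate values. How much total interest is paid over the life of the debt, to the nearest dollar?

$2,427

Monthly rate r = 15.5%/12 = 1.29167% = 0.0129167.
Payoff takes n = ⌈−ln(1 − rB₀/P)/ln(1+r)⌉ = ⌈79.621⌉ = 80 payments; the last is $50.25.
Total paid = 79·$80.72 + $50.25 = $6,427.13.
Total interest = total paid − principal = $6,427.13 − $4,000.00 = $2,427.13.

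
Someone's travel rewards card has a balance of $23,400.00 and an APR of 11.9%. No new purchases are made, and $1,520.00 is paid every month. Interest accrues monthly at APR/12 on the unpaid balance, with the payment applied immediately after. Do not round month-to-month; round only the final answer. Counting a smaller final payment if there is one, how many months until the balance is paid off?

Monthly rate r = 11.9%/12 = 0.991667% = 0.00991667.
Recurrence: B ← B·(1+r) − $1,520.00.
Month 1: interest $232.05; balance after payment $22,112.05.
Month 2: interest $219.28; balance after payment $20,811.33.
Closed form: n = −ln(1 − rB₀/P)/ln(1+r) = −ln(0.84734)/ln(1.00992) ≈ 16.788, so the balance reaches zero during payment 17.

17 payments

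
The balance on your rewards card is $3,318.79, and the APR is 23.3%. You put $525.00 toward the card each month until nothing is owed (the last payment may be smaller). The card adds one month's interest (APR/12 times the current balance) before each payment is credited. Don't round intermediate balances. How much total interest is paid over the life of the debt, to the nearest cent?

$257.09

Monthly rate r = 23.3%/12 = 1.94167% = 0.0194167.
Payoff takes n = ⌈−ln(1 − rB₀/P)/ln(1+r)⌉ = ⌈6.810⌉ = 7 payments; the last is $425.88.
Total paid = 6·$525.00 + $425.88 = $3,575.88.
Total interest = total paid − principal = $3,575.88 − $3,318.79 = $257.09.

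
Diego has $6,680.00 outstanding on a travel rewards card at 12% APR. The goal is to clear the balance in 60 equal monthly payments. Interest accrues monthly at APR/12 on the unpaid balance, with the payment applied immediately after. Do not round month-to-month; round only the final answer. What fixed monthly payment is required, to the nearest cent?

$148.59

Monthly rate r = 12%/12 = 1% = 0.01.
Level-payment amortization: P = B₀·r / (1 − (1+r)^(−n)) = 6680.00·0.01 / (1 − 1.01^(−60)).
Denominator 1 − (1+r)^(−60) = 0.449550384.
P = 66.8 / 0.449550384 ≈ 148.59.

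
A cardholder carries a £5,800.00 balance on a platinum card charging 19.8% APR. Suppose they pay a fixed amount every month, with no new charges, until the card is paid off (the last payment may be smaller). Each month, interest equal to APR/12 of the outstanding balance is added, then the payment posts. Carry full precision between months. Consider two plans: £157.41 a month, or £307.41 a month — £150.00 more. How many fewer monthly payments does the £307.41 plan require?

35 fewer payments

Monthly rate r = 19.8%/12 = 1.65% = 0.0165.
At £157.41/mo: n = ⌈−ln(1 − rB₀/P)/ln(1+r)⌉ = 58 payments (last £34.68); total interest = total paid − £5,800.00 = £3,207.05.
At £307.41/mo: 23 payments (last £243.24); total interest £1,206.26.
Payments saved = 58 − 23 = 35.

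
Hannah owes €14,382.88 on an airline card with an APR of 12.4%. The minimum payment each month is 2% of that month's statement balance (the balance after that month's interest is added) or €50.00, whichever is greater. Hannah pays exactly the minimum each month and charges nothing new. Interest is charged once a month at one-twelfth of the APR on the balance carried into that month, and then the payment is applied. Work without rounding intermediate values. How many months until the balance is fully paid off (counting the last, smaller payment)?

248 months

Monthly rate r = 12.4%/12 = 1.03333% = 0.0103333.
While 2% of the post-interest balance exceeds €50.00, each month B ← (B·(1+r))·(1 − 0.02), i.e. B shrinks by the factor (1+r)·0.98 = 0.99013.
This holds for months 1–178. Entering month 179 the balance is €2,459.24; 2% of the post-interest balance is now below €50.00, so the flat €50.00 minimum applies from here.
From month 179 a fixed €50.00 at rate r clears €2,459.24 in 70 more payments. Total: 178 + 70 = 248 months.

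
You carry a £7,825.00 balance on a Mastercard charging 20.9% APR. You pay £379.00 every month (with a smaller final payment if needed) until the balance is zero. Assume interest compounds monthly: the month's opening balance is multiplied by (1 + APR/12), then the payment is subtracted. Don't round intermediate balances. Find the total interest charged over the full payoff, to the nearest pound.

£1,957

Monthly rate r = 20.9%/12 = 1.74167% = 0.0174167.
Payoff takes n = ⌈−ln(1 − rB₀/P)/ln(1+r)⌉ = ⌈25.810⌉ = 26 payments; the last is £307.40.
Total paid = 25·£379.00 + £307.40 = £9,782.40.
Total interest = total paid − principal = £9,782.40 − £7,825.00 = £1,957.40.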